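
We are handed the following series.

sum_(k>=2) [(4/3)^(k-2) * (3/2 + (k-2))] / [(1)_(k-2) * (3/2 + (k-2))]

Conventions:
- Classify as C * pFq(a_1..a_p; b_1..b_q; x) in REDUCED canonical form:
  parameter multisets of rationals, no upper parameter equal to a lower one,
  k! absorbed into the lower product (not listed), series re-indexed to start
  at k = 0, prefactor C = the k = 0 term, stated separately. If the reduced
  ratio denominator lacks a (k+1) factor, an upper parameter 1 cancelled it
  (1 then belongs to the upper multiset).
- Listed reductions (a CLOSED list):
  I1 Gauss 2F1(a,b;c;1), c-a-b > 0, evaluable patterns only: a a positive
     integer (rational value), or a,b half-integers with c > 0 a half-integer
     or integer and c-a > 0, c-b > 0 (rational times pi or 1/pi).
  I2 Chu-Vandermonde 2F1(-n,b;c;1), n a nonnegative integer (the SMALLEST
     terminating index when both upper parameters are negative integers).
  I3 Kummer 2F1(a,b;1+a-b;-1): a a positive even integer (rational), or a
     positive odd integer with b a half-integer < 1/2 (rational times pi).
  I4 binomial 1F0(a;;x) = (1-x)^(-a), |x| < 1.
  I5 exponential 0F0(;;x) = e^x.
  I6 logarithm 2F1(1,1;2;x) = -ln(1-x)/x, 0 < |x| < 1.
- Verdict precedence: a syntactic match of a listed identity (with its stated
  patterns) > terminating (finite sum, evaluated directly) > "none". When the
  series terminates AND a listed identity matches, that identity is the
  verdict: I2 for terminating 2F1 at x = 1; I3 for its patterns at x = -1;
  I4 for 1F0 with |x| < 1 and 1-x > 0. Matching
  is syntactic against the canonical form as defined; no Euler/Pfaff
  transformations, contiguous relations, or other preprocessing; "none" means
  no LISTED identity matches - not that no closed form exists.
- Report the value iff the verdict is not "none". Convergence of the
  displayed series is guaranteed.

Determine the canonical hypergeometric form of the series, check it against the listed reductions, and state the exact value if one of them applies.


At argument 4/3: a 0F0 with upper {-}, lower {-}, scaled by C = 1. Verdict: exponential (I5) fires (the 0F0 exponential series at x = 4/3). Its exact value is e^(4/3).

Key step: with t_0 = 1, k + 3/2 divides numerator and denominator alike; C = 1, x = 4/3 after cancelling.
Ratio: r(k) = (4/3) * 1 / [(k+1)] - poly over poly, x = (4/3) from leading terms; C = 1 at k = 0.


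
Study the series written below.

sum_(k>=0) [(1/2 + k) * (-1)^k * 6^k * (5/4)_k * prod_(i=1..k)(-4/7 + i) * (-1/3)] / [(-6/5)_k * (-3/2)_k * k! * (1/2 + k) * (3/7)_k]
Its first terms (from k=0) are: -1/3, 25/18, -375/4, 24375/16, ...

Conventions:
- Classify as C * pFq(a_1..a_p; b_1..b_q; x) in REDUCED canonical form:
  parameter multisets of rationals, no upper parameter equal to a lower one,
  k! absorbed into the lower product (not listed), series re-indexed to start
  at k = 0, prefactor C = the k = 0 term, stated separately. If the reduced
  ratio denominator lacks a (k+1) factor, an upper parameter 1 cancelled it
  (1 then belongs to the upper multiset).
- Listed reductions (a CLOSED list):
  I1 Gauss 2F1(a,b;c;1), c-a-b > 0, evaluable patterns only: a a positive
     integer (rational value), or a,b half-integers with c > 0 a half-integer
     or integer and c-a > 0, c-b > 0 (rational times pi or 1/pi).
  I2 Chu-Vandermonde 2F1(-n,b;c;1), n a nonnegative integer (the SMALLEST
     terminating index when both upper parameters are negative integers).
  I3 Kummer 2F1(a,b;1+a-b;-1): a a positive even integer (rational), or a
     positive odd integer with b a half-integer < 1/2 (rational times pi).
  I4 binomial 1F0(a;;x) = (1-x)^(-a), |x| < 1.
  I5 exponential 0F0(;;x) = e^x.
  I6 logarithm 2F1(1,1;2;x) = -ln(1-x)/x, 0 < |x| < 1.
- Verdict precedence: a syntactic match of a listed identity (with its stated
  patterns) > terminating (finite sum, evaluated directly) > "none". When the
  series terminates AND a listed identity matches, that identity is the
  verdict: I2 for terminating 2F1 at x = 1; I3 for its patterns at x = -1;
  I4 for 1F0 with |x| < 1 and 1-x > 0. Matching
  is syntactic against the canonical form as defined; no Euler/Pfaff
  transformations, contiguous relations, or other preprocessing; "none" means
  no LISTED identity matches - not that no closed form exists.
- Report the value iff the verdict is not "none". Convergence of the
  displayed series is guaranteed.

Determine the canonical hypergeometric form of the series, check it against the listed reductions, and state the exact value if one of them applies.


With C = -1/3: the canonical form is 1F2(5/4; -3/2, -6/5; -6). Verdict: none. Every listed pattern misses the 1F2 form at -6, upper {5/4}.

The tell: t_0 = -1/3 here, and the (-1)^k factor (prefactor -1/3) folds into the argument's sign.
Adjacent-term ratio: r(k) = (-6) * (k+5/4) / [(k-3/2) (k-6/5) (k+1)] - rational in k, leading ratio (-6); with t_0 = -1/3, classification follows.


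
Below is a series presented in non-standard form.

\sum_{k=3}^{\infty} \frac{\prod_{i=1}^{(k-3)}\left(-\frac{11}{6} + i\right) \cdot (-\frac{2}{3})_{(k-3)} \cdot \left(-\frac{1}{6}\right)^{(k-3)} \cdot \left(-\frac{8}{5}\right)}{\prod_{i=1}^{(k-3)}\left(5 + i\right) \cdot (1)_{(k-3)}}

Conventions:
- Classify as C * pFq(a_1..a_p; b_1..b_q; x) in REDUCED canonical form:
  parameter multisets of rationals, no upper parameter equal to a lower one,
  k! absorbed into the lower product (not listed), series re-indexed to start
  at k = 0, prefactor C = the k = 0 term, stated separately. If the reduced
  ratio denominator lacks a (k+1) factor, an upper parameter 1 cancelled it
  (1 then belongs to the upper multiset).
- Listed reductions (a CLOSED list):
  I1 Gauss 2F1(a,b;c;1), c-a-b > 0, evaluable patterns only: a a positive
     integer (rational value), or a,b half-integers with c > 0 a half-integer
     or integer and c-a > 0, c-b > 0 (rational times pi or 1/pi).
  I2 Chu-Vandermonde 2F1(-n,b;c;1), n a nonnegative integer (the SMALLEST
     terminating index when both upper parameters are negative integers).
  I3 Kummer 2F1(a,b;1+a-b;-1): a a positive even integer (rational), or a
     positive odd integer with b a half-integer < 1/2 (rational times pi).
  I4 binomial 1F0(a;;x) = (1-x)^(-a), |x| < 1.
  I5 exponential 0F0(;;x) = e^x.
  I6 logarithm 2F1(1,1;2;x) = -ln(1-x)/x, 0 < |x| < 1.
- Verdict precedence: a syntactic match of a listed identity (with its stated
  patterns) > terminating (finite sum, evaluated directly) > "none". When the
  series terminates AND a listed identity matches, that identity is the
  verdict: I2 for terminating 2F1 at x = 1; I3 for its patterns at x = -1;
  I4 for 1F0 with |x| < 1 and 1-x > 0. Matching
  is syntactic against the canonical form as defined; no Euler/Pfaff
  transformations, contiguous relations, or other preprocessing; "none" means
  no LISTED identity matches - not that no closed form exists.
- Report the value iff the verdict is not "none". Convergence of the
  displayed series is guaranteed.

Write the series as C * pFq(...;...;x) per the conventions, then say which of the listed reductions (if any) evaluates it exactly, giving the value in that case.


At argument -\frac{1}{6}: a 2F1 with upper {-\frac{5}{6}, -\frac{2}{3}}, lower {6}, scaled by C = -\frac{8}{5}. Verdict: none (x = -\frac{1}{6}): each listed identity misses the multisets {-\frac{5}{6}, -\frac{2}{3}} ; {6}.

The tell: with t_0 = -\frac{8}{5}, (1)_k (C = -8/5, x = -1/6) is k! itself.
Term ratio: r(k) = -\frac{1}{6} * (k-\frac{5}{6}) (k-\frac{2}{3}) / [(k+6) (k+1)] - rational in k. x = -\frac{1}{6}; t_0 = -\frac{8}{5}; negate the roots.


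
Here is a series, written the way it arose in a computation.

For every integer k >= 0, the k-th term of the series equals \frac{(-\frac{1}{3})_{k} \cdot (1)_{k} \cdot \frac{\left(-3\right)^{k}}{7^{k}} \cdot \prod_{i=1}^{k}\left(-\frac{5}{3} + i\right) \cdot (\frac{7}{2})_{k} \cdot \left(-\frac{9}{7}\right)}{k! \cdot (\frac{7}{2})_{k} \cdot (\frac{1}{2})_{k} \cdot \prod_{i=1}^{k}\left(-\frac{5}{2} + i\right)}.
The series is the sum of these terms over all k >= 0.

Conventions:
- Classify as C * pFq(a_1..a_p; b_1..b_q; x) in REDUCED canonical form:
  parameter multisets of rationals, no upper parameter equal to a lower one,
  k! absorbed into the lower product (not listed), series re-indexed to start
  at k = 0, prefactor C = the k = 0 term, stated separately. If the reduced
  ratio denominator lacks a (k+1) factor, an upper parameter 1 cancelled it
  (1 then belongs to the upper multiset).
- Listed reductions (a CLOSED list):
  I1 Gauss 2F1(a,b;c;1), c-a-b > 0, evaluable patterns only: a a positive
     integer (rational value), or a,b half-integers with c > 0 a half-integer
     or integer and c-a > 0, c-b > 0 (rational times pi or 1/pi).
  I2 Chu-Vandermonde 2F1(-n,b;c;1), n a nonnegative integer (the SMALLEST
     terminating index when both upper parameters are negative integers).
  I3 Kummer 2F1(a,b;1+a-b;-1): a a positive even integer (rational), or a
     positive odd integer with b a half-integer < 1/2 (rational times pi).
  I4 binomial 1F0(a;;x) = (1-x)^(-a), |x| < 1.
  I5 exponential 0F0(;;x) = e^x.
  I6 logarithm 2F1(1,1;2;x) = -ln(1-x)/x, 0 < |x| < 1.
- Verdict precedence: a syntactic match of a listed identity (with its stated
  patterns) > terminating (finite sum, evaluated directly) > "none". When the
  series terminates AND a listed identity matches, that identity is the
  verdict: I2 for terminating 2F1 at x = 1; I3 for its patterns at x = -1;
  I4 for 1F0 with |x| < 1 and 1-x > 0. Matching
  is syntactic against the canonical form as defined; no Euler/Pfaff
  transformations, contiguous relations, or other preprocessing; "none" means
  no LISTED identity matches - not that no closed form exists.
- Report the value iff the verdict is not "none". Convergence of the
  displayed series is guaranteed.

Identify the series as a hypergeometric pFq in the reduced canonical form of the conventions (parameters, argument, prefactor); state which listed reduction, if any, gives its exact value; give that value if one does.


Reduced: x = -\frac{3}{7}, 3F2, upper = {-\frac{2}{3}, -\frac{1}{3}, 1}, lower = {-\frac{3}{2}, \frac{1}{2}}, C = -\frac{9}{7}. Verdict: none. No listed pattern accepts 3F2(-\frac{2}{3}, -\frac{1}{3}, 1; -\frac{3}{2}, \frac{1}{2}; -\frac{3}{7}).

First insight: t_0 = -\frac{9}{7} here, and the running product (C = -9/7) telescopes to a rising factorial.
Step ratio: r(k) = -\frac{3}{7} * (k-\frac{2}{3}) (k-\frac{1}{3}) (k+1) / [(k-\frac{3}{2}) (k+\frac{1}{2}) (k+1)] - rational in k. x = -\frac{3}{7}; t_0 = -\frac{9}{7}; negate the roots.


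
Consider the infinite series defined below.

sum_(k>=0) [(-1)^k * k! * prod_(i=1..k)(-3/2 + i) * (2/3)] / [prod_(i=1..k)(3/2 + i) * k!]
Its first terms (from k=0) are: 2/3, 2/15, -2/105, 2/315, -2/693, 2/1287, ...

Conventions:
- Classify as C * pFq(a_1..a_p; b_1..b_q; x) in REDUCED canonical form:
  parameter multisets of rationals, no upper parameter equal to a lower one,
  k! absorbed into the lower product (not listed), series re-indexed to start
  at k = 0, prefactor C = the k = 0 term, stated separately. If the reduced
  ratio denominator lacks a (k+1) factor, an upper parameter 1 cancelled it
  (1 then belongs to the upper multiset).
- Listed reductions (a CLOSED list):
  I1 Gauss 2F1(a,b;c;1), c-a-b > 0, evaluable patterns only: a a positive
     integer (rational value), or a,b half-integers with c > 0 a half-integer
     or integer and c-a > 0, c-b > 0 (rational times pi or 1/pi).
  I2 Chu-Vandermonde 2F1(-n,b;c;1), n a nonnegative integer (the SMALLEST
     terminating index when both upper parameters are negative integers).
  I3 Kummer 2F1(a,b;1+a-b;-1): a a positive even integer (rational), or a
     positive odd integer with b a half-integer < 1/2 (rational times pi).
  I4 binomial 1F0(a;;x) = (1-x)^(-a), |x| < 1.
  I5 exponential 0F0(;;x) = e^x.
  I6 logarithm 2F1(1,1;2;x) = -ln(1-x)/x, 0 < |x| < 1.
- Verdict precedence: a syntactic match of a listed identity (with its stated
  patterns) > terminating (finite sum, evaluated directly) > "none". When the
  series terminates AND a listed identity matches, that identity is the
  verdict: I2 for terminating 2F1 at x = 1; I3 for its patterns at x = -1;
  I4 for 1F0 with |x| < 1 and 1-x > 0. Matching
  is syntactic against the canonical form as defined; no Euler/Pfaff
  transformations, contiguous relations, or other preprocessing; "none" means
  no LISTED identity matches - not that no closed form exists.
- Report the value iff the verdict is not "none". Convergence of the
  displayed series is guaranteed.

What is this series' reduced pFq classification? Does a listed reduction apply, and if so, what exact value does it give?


Structural cue: with t_0 = 2/3, the lower running product (prefactor 2/3) is a rising factorial.
Consecutive-term ratio: r(k) = (-1) * (k-1/2) (k+1) / [(k+5/2) (k+1)] - poly over poly, x = (-1) from leading terms; C = 2/3 at k = 0.

This is 2/3 * 2F1(-1/2, 1; 5/2; -1) in reduced canonical form. Verdict: this is the Kummer evaluation I3 (x = -1; c = 5/2 equals 1+a-b for upper {-1/2, 1}: listed pattern). Hence: (1/4) * pi.


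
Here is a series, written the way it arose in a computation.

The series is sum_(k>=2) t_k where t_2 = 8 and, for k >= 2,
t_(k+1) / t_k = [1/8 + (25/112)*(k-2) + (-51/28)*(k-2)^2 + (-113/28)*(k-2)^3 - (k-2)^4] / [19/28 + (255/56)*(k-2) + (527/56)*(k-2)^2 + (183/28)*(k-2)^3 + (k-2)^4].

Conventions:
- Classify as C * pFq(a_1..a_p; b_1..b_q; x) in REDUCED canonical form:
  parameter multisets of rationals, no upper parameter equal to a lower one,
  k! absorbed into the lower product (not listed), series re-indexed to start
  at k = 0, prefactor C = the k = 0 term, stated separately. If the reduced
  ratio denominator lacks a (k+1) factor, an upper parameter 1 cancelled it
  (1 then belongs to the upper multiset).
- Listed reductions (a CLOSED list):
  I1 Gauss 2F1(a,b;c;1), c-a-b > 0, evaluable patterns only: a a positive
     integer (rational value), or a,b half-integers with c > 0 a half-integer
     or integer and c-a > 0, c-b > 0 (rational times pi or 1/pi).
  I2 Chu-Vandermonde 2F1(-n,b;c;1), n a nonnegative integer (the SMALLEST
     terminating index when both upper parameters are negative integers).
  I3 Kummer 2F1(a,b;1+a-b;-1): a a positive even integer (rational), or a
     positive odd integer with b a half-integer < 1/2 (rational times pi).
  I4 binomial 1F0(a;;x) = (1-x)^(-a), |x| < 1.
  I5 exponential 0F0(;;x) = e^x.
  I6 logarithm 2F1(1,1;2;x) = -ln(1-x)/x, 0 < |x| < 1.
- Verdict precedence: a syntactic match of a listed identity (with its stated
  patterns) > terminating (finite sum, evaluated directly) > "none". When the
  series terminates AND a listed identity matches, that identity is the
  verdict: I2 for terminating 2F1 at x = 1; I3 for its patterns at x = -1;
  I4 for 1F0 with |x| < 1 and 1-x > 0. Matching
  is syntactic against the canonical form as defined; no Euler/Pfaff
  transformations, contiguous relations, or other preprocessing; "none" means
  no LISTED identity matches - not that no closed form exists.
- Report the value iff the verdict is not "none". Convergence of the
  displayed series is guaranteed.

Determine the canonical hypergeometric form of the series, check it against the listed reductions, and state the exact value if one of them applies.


Structural cue: t_0 = 8 here, and the parameter 2/7 appears in both the upper and lower lists and cancels (alongside the other common factor).
Adjacent-term ratio: r(k) = (-1) * (k-1/4) (k+7/2) / [(k+19/4) (k+1)] - poly over poly, x = (-1) from leading terms; C = 8 at k = 0.

Classification (C = 8): 2F1 with upper {-1/4, 7/2}, lower {19/4}, argument x = -1. Verdict: none here - no I1-I6 shape fits x = -1 with lower {19/4}.


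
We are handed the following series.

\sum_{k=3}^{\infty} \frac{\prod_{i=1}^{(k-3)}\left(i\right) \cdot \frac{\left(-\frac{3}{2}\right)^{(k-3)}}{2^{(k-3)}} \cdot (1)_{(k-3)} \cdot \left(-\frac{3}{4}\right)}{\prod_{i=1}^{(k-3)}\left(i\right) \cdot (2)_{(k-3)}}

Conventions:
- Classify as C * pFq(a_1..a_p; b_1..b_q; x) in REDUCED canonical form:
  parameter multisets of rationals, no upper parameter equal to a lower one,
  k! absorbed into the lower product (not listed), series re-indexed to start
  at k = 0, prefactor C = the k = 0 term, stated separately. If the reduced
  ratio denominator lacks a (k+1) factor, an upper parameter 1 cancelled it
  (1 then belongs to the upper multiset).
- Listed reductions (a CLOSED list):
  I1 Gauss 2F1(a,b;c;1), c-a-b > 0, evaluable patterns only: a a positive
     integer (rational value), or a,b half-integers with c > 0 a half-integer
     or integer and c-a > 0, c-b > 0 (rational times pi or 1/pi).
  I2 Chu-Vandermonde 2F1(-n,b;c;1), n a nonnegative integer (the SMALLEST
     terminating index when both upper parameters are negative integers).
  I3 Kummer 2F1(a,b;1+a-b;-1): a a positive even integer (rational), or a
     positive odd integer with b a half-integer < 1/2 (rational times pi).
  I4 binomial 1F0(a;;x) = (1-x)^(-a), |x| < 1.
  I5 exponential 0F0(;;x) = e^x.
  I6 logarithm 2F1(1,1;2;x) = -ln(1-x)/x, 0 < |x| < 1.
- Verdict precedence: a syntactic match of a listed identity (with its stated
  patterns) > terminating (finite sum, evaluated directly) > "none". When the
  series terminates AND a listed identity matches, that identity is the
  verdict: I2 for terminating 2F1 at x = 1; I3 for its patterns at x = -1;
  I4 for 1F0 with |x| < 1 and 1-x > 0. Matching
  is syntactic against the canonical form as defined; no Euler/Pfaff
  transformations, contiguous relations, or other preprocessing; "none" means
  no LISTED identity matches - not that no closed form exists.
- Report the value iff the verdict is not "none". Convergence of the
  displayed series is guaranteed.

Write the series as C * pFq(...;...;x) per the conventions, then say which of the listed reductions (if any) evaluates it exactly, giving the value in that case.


The tell: x = -\frac{3}{4} and the two k-th powers (prefactor -3/4) combine into one argument.
Adjacent-term ratio: r(k) = -\frac{3}{4} * (k+1) (k+1) / [(k+2) (k+1)] - poly over poly, x = -\frac{3}{4} from leading terms; C = -\frac{3}{4} at k = 0.

Prefactor -\frac{3}{4}, argument -\frac{3}{4}: 2F1 with upper {1, 1} over lower {2}. Verdict at x = -\frac{3}{4}: the I6 logarithm reduction matches (the logarithm: parameters (1,1;2), x = -\frac{3}{4}). Value: \left(-1\right) \cdot \ln\left(\frac{7}{4}\right).


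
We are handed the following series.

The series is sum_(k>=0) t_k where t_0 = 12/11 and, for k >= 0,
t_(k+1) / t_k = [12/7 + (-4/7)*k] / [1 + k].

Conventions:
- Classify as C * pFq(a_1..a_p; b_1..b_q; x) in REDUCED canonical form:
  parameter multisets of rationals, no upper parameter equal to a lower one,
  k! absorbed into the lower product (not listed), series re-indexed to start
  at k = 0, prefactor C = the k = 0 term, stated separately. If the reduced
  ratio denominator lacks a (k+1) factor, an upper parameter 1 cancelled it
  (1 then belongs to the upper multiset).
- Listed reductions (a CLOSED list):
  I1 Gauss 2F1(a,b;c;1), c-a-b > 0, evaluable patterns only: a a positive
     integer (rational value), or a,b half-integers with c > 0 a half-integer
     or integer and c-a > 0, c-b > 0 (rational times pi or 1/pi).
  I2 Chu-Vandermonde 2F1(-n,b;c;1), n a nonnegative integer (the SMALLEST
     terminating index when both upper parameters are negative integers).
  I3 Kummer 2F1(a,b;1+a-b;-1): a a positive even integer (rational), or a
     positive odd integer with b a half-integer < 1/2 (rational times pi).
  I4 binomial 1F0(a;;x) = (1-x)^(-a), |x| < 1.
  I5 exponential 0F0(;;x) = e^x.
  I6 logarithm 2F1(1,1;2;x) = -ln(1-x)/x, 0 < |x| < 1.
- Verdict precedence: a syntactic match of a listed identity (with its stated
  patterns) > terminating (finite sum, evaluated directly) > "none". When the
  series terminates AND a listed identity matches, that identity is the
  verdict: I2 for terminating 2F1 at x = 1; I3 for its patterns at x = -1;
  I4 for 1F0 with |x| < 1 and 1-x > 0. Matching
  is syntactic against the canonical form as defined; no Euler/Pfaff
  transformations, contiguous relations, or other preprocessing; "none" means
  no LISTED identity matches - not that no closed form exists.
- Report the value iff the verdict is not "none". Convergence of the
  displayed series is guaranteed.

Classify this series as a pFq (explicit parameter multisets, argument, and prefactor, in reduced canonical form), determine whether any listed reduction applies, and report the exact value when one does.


Classification (C = 12/11): 1F0 with upper {-3}, lower {-}, argument x = -4/7. Verdict (x = -4/7): the I4 binomial reduction applies (the 1F0 binomial series: exponent 3, x = -4/7). Its exact value is 1452/343.

The tell: t_0 = 12/11 here, and roots of the ratio polynomials (prefactor 12/11) are the negated parameters.
Consecutive-term ratio: r(k) = (-4/7) * (k-3) / [(k+1)] - rational in k. x = (-4/7); t_0 = 12/11; negate the roots.


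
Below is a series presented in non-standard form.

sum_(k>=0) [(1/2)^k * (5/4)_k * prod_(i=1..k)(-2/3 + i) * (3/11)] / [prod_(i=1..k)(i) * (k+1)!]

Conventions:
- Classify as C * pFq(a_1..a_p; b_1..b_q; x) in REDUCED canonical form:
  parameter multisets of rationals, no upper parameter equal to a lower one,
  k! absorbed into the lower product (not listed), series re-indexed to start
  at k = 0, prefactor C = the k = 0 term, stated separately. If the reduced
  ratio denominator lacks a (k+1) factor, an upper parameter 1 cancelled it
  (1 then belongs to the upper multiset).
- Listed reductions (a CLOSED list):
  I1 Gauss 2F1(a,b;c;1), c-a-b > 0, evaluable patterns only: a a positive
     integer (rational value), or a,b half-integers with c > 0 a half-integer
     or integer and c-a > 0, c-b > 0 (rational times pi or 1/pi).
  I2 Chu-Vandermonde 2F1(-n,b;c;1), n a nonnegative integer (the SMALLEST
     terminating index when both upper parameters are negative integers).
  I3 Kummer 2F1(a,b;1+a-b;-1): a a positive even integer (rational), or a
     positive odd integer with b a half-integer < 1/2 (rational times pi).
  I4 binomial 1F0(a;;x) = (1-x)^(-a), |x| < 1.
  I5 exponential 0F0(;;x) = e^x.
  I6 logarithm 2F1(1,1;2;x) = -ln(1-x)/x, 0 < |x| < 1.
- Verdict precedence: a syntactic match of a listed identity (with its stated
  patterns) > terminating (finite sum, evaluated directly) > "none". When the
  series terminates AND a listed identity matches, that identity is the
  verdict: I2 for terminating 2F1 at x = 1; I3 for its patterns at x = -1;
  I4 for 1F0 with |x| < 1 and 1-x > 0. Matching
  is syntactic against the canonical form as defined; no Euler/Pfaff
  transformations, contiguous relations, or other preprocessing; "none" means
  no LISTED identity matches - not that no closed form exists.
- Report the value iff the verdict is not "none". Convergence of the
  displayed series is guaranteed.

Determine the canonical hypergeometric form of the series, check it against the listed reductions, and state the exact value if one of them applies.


Canonical form: C = 3/11 times 2F1 with upper {1/3, 5/4}, lower {2}, x = 1/2. Verdict: none. Every listed pattern misses the 2F1 form at 1/2, upper {1/3, 5/4}.

The tell: t_0 being 3/11, the running product (C = 3/11) telescopes to a rising factorial.
Consecutive-term ratio: r(k) = (1/2) * (k+1/3) (k+5/4) / [(k+2) (k+1)] - rational; roots negated = parameters, x = (1/2), C = 3/11.


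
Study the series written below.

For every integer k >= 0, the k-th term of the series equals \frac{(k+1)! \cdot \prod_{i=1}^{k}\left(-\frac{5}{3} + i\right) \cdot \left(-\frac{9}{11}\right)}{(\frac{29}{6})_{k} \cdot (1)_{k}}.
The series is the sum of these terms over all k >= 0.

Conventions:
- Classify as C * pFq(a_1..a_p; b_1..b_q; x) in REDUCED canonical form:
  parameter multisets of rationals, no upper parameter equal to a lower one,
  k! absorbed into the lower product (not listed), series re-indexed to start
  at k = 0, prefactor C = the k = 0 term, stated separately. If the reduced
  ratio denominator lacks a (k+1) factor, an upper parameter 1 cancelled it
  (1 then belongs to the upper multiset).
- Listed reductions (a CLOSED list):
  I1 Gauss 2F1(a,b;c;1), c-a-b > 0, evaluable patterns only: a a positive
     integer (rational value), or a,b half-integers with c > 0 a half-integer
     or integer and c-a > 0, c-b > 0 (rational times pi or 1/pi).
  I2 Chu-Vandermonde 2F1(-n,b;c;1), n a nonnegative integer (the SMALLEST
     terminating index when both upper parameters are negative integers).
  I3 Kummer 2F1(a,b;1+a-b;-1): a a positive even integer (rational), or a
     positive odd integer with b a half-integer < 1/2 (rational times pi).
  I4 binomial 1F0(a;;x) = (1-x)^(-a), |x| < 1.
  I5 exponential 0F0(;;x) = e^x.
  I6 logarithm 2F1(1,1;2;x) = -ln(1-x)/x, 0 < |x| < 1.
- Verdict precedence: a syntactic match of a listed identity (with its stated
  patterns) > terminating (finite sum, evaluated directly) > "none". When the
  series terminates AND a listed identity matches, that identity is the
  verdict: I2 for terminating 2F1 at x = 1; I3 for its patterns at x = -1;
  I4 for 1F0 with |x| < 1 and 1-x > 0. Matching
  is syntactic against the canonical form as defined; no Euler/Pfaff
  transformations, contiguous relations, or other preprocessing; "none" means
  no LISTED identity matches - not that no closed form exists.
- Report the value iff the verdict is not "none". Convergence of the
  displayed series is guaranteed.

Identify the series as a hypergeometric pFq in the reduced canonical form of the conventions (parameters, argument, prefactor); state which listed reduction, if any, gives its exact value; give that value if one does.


The tell: from the first term -\frac{9}{11}: (1)_k (prefactor -9/11) is k! itself.
Consecutive-term ratio: r(k) = 1 * (k-\frac{2}{3}) (k+2) / [(k+\frac{29}{6}) (k+1)] - poly over poly, x = 1 from leading terms; C = -\frac{9}{11} at k = 0.

Canonical form: C = -\frac{9}{11} times 2F1 with upper {-\frac{2}{3}, 2}, lower {\frac{29}{6}}, x = 1. Verdict: the Gauss summation I1 matches (x = 1: the Gamma ratio telescopes since c-a-b = 7/2 > 0 and a = 2 in Z>0). Hence: -\frac{391}{693}.


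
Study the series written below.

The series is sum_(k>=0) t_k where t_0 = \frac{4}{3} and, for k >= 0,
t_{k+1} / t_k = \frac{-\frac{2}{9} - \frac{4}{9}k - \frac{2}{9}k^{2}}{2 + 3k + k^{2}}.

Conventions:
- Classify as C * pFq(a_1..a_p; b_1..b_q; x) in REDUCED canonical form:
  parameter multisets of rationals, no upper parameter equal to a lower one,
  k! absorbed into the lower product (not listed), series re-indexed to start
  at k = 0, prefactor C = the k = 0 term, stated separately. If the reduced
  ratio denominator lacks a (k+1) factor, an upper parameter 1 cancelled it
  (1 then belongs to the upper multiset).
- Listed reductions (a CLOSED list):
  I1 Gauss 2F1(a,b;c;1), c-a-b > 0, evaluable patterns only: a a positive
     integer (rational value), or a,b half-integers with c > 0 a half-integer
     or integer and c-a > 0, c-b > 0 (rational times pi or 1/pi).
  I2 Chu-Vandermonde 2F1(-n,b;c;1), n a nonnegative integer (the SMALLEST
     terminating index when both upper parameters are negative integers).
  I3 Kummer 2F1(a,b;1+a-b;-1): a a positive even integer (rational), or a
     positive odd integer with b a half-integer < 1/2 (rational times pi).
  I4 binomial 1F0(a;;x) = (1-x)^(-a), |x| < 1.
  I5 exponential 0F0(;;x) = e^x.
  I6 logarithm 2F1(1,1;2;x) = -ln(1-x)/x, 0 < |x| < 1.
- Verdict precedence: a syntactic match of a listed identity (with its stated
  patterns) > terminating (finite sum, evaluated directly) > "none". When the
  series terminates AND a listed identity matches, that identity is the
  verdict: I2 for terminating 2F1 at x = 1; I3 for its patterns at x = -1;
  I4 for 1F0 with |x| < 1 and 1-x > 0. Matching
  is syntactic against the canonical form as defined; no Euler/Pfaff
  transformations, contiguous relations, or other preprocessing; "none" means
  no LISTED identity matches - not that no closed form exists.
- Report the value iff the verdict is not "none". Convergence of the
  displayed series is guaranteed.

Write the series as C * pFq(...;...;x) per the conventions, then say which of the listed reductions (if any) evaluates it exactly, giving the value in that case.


x = -\frac{2}{9} here; the reduced form reads 2F1, upper {1, 1}, lower {2}, C = \frac{4}{3}. Verdict: logarithm (I6) matches (the logarithm: parameters (1,1;2), x = -\frac{2}{9}). Hence: 6 \cdot \ln\left(\frac{11}{9}\right).

Structural cue: x = -\frac{2}{9} and the expanded ratio factors over Q; C = 4/3, roots give parameters.
Consecutive-term ratio: r(k) = -\frac{2}{9} * (k+1) (k+1) / [(k+2) (k+1)] - rational in k, leading ratio -\frac{2}{9}; with t_0 = \frac{4}{3}, classification follows.


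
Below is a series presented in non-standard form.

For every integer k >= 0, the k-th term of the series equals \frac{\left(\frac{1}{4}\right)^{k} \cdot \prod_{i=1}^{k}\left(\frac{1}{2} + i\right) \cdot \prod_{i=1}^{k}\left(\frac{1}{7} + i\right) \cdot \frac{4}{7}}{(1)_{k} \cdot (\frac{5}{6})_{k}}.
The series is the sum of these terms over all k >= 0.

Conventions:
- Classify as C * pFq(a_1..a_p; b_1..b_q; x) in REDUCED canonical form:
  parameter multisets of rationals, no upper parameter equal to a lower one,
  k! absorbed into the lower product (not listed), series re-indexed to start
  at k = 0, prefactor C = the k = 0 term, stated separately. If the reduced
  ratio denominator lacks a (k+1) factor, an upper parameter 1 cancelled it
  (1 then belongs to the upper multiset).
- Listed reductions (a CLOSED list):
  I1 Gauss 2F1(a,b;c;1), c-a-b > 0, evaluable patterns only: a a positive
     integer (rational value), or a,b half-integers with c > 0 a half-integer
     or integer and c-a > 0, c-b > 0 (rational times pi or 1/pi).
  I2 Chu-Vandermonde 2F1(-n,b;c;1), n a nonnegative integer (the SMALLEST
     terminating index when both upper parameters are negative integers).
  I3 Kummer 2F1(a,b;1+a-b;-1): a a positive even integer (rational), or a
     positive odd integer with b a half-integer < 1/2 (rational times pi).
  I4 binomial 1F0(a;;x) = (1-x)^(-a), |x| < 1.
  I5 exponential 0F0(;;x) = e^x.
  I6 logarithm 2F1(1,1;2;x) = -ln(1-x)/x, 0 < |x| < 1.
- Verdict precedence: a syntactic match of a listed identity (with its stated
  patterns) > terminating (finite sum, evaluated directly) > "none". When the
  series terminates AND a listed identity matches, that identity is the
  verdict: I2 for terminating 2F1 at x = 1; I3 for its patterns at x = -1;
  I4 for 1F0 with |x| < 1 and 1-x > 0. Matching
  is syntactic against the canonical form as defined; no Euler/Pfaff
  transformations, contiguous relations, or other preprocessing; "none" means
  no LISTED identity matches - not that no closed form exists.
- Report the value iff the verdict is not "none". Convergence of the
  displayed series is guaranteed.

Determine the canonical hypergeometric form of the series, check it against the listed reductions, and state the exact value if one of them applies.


With C = \frac{4}{7}: the canonical form is 2F1(\frac{8}{7}, \frac{3}{2}; \frac{5}{6}; \frac{1}{4}). Verdict: none - at argument \frac{1}{4} the multisets {\frac{8}{7}, \frac{3}{2}} ; {\frac{5}{6}} match no listed identity.

Key observation: t_0 being \frac{4}{7}, the running product (C = 4/7) telescopes to a rising factorial.
Term ratio: r(k) = \frac{1}{4} * (k+\frac{8}{7}) (k+\frac{3}{2}) / [(k+\frac{5}{6}) (k+1)] - rational; roots negated = parameters, x = \frac{1}{4}, C = \frac{4}{7}.


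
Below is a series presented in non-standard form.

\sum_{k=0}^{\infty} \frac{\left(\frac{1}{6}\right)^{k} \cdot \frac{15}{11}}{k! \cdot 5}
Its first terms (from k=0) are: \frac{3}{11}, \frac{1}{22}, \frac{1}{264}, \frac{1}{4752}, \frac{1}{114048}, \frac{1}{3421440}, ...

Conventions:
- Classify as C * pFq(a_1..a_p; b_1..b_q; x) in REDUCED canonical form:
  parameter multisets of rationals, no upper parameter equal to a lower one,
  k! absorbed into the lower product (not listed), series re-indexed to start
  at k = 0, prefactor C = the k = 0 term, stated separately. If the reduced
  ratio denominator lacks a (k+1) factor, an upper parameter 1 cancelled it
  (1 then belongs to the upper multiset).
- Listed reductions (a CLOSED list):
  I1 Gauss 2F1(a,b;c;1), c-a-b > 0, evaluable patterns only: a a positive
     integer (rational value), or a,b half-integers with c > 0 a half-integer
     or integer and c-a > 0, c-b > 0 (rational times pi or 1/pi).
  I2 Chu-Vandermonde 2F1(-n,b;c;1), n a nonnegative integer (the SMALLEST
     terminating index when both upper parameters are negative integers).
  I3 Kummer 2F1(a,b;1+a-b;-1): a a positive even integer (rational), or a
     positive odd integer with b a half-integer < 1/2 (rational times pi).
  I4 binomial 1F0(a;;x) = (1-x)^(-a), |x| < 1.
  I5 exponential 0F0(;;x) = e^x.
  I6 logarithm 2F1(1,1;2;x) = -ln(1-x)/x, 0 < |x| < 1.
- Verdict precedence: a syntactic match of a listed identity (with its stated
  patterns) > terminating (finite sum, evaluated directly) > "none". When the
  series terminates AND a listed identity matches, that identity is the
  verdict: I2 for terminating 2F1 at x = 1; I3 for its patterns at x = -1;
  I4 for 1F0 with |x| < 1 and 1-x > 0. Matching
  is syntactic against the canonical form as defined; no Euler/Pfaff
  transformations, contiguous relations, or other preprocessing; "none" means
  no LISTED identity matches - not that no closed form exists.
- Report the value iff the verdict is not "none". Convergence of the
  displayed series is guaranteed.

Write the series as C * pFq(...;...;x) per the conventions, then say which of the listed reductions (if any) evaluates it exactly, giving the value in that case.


The series (x = \frac{1}{6}) is 0F0: upper {-}, lower {-}, prefactor \frac{3}{11}. Verdict: the I5 exponential reduction matches (the 0F0 exponential series at x = \frac{1}{6}). Value: \frac{3}{11} \cdot e^{\frac{1}{6}}.

Key observation: with t_0 = \frac{3}{11}, the constant factors (C = 3/11, x = 1/6) combine into one prefactor.
Term ratio: r(k) = \frac{1}{6} * 1 / [(k+1)] - rational in k. x = \frac{1}{6}; t_0 = \frac{3}{11}; negate the roots.


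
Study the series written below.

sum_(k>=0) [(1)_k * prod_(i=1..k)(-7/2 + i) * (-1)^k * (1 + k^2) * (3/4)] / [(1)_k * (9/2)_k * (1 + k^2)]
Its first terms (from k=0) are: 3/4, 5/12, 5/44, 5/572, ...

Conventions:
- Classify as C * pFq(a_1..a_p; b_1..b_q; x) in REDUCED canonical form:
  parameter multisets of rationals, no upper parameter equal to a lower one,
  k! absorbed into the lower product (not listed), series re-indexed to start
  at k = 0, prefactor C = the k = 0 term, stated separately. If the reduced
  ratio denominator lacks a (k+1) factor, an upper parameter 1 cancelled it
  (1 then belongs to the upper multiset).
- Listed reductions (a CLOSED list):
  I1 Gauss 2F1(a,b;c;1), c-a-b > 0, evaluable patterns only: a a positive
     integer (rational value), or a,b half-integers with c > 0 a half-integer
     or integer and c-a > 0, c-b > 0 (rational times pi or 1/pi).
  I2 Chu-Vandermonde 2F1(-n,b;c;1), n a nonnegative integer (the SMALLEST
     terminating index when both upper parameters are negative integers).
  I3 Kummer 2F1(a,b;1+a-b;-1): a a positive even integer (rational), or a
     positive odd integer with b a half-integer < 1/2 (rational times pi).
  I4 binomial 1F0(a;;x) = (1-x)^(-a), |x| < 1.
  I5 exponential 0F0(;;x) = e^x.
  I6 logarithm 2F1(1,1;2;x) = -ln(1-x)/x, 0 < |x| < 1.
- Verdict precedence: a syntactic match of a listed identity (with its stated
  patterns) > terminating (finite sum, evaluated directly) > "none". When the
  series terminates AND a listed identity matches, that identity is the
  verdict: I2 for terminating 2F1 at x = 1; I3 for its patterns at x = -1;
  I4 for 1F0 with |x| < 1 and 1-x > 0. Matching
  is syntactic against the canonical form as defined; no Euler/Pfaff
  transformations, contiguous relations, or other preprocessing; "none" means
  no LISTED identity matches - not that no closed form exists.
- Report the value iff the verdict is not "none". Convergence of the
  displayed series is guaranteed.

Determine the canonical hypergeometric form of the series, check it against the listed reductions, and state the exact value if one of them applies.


At argument -1: a 2F1 with upper {-5/2, 1}, lower {9/2}, scaled by C = 3/4. Verdict: the Kummer evaluation I3 fires (x = -1; c = 9/2 equals 1+a-b for upper {-5/2, 1}: listed pattern). Sum: (105/256) * pi.

Structural cue: t_0 = 3/4 here, and (1)_k (C = 3/4) is k! itself.
Consecutive-term ratio: r(k) = (-1) * (k-5/2) (k+1) / [(k+9/2) (k+1)] - poly over poly, x = (-1) from leading terms; C = 3/4 at k = 0.


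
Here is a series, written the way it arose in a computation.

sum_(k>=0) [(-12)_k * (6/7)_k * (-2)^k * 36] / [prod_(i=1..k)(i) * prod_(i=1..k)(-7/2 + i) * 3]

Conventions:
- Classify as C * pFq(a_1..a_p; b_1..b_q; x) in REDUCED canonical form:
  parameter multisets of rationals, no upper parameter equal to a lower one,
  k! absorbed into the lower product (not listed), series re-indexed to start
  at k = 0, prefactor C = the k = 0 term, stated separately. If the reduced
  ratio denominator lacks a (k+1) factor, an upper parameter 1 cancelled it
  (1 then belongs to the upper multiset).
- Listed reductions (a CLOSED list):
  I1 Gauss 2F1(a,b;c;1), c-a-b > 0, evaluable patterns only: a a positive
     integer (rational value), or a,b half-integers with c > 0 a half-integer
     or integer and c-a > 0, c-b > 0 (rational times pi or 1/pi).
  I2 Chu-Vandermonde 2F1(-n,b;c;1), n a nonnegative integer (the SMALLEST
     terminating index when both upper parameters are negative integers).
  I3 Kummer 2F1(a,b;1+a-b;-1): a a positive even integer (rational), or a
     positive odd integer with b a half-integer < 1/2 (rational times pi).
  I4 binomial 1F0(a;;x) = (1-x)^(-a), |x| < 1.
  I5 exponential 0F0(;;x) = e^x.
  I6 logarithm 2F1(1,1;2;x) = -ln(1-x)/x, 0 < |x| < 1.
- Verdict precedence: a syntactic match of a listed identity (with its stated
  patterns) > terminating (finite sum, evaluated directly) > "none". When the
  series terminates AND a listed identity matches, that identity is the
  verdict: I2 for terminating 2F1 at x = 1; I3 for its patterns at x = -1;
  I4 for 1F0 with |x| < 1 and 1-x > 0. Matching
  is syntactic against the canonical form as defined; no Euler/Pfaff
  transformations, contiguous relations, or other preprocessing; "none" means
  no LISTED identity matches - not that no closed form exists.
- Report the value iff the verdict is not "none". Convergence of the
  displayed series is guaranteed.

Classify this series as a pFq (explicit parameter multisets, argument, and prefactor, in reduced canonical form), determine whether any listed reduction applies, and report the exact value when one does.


Reduced: x = -2, 2F1, upper = {-12, 6/7}, lower = {-5/2}, C = 12. Verdict: terminating. With -12 upstairs the series is a 13-term polynomial sum; evaluated term by term. Exact value: -372112939767861897132/96889010407.

The tell: with t_0 = 12, the constant factors (C = 12, x = -2) combine into one prefactor.
Step ratio: r(k) = (-2) * (k-12) (k+6/7) / [(k-5/2) (k+1)] - poly over poly, x = (-2) from leading terms; C = 12 at k = 0.


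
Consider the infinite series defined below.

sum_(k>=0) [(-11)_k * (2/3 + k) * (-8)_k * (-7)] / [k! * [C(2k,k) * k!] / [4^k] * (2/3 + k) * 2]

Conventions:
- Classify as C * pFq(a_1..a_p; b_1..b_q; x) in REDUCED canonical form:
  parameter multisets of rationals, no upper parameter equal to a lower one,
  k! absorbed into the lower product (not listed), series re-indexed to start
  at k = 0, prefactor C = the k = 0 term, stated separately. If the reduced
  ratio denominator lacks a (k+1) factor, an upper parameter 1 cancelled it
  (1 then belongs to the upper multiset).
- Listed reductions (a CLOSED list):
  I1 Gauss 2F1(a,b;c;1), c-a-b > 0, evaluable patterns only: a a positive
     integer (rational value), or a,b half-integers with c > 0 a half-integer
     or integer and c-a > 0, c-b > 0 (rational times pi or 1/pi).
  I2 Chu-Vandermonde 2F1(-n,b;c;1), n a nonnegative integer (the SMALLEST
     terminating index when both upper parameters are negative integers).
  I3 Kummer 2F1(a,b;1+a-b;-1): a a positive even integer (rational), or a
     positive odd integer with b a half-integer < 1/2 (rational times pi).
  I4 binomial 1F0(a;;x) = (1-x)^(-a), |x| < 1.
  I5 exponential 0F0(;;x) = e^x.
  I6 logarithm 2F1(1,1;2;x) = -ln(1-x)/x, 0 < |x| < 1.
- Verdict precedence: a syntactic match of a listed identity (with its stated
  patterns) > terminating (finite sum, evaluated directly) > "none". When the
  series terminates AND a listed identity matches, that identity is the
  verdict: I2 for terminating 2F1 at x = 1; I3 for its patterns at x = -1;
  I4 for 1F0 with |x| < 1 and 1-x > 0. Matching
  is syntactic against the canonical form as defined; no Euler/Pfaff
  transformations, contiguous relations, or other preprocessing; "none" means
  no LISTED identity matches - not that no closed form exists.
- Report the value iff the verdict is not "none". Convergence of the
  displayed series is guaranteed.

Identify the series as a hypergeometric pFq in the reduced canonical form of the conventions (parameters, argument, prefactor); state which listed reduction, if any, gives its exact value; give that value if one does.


Classification (C = -7/2): 2F1 with upper {-11, -8}, lower {1/2}, argument x = 1. Verdict: the Chu-Vandermonde identity I2 matches (terminating 2F1 at x = 1 with n = 8, b = -11, c = 1/2). Its exact value is -26776715/26.

The tell: t_0 being -7/2, the constant factors (C = -7/2) combine into one prefactor.
Step ratio: r(k) = 1 * (k-11) (k-8) / [(k+1/2) (k+1)] - rational; roots negated = parameters, x = 1, C = -7/2.
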